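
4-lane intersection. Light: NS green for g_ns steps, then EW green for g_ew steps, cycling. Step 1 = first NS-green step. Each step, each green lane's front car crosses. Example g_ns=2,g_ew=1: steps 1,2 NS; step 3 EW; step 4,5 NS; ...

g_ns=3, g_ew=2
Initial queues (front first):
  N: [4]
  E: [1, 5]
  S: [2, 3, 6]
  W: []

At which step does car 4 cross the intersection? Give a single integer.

Step 1 [NS]: N:car4-GO,E:wait,S:car2-GO,W:wait | queues: N=0 E=2 S=2 W=0
Step 2 [NS]: N:empty,E:wait,S:car3-GO,W:wait | queues: N=0 E=2 S=1 W=0
Step 3 [NS]: N:empty,E:wait,S:car6-GO,W:wait | queues: N=0 E=2 S=0 W=0
Step 4 [EW]: N:wait,E:car1-GO,S:wait,W:empty | queues: N=0 E=1 S=0 W=0
Step 5 [EW]: N:wait,E:car5-GO,S:wait,W:empty | queues: N=0 E=0 S=0 W=0
Car 4 crosses at step 1

1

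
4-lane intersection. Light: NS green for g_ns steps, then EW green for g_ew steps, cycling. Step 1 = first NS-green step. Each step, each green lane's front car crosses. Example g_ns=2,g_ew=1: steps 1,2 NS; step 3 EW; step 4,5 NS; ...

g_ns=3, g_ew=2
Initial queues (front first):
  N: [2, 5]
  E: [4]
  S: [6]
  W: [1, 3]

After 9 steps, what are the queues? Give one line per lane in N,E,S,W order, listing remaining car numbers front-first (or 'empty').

Step 1 [NS]: N:car2-GO,E:wait,S:car6-GO,W:wait | queues: N=1 E=1 S=0 W=2
Step 2 [NS]: N:car5-GO,E:wait,S:empty,W:wait | queues: N=0 E=1 S=0 W=2
Step 3 [NS]: N:empty,E:wait,S:empty,W:wait | queues: N=0 E=1 S=0 W=2
Step 4 [EW]: N:wait,E:car4-GO,S:wait,W:car1-GO | queues: N=0 E=0 S=0 W=1
Step 5 [EW]: N:wait,E:empty,S:wait,W:car3-GO | queues: N=0 E=0 S=0 W=0

N: empty
E: empty
S: empty
W: empty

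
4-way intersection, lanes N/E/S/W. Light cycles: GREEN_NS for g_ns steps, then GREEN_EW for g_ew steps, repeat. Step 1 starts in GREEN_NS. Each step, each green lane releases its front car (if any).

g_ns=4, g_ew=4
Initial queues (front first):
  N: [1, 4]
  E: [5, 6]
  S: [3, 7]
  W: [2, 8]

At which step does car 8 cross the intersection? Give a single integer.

Step 1 [NS]: N:car1-GO,E:wait,S:car3-GO,W:wait | queues: N=1 E=2 S=1 W=2
Step 2 [NS]: N:car4-GO,E:wait,S:car7-GO,W:wait | queues: N=0 E=2 S=0 W=2
Step 3 [NS]: N:empty,E:wait,S:empty,W:wait | queues: N=0 E=2 S=0 W=2
Step 4 [NS]: N:empty,E:wait,S:empty,W:wait | queues: N=0 E=2 S=0 W=2
Step 5 [EW]: N:wait,E:car5-GO,S:wait,W:car2-GO | queues: N=0 E=1 S=0 W=1
Step 6 [EW]: N:wait,E:car6-GO,S:wait,W:car8-GO | queues: N=0 E=0 S=0 W=0
Car 8 crosses at step 6

6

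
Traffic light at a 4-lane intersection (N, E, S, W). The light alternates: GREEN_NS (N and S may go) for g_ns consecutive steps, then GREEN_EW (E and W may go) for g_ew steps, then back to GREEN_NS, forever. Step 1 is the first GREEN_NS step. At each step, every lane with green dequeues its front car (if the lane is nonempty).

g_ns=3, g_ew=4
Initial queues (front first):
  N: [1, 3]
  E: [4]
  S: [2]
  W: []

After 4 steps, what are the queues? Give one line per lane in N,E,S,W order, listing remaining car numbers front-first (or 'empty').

Step 1 [NS]: N:car1-GO,E:wait,S:car2-GO,W:wait | queues: N=1 E=1 S=0 W=0
Step 2 [NS]: N:car3-GO,E:wait,S:empty,W:wait | queues: N=0 E=1 S=0 W=0
Step 3 [NS]: N:empty,E:wait,S:empty,W:wait | queues: N=0 E=1 S=0 W=0
Step 4 [EW]: N:wait,E:car4-GO,S:wait,W:empty | queues: N=0 E=0 S=0 W=0

N: empty
E: empty
S: empty
W: empty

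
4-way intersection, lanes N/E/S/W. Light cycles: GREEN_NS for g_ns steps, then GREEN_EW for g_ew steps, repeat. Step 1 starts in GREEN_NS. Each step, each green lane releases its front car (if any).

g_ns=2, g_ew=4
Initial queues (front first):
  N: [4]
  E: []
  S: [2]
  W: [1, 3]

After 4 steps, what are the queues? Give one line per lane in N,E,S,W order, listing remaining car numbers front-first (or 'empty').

Step 1 [NS]: N:car4-GO,E:wait,S:car2-GO,W:wait | queues: N=0 E=0 S=0 W=2
Step 2 [NS]: N:empty,E:wait,S:empty,W:wait | queues: N=0 E=0 S=0 W=2
Step 3 [EW]: N:wait,E:empty,S:wait,W:car1-GO | queues: N=0 E=0 S=0 W=1
Step 4 [EW]: N:wait,E:empty,S:wait,W:car3-GO | queues: N=0 E=0 S=0 W=0

N: empty
E: empty
S: empty
W: empty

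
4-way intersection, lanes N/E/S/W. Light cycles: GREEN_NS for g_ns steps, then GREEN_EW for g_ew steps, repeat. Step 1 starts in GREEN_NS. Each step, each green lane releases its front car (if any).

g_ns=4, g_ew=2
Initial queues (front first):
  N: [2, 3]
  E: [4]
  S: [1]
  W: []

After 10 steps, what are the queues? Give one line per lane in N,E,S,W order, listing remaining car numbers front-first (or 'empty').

Step 1 [NS]: N:car2-GO,E:wait,S:car1-GO,W:wait | queues: N=1 E=1 S=0 W=0
Step 2 [NS]: N:car3-GO,E:wait,S:empty,W:wait | queues: N=0 E=1 S=0 W=0
Step 3 [NS]: N:empty,E:wait,S:empty,W:wait | queues: N=0 E=1 S=0 W=0
Step 4 [NS]: N:empty,E:wait,S:empty,W:wait | queues: N=0 E=1 S=0 W=0
Step 5 [EW]: N:wait,E:car4-GO,S:wait,W:empty | queues: N=0 E=0 S=0 W=0

N: empty
E: empty
S: empty
W: empty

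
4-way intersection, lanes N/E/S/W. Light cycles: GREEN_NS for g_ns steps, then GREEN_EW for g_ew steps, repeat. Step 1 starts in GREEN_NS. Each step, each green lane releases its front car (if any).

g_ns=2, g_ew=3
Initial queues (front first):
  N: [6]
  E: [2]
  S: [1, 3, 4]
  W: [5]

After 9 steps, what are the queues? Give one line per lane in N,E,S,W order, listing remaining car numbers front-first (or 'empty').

Step 1 [NS]: N:car6-GO,E:wait,S:car1-GO,W:wait | queues: N=0 E=1 S=2 W=1
Step 2 [NS]: N:empty,E:wait,S:car3-GO,W:wait | queues: N=0 E=1 S=1 W=1
Step 3 [EW]: N:wait,E:car2-GO,S:wait,W:car5-GO | queues: N=0 E=0 S=1 W=0
Step 4 [EW]: N:wait,E:empty,S:wait,W:empty | queues: N=0 E=0 S=1 W=0
Step 5 [EW]: N:wait,E:empty,S:wait,W:empty | queues: N=0 E=0 S=1 W=0
Step 6 [NS]: N:empty,E:wait,S:car4-GO,W:wait | queues: N=0 E=0 S=0 W=0

N: empty
E: empty
S: empty
W: empty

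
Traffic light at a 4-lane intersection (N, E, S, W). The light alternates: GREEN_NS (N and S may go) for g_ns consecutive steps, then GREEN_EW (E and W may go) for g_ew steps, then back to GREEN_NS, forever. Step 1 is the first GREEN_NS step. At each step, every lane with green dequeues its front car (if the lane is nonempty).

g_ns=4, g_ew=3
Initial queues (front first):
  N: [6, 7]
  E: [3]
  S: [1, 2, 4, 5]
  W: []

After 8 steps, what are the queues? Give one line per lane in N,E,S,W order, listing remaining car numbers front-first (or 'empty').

Step 1 [NS]: N:car6-GO,E:wait,S:car1-GO,W:wait | queues: N=1 E=1 S=3 W=0
Step 2 [NS]: N:car7-GO,E:wait,S:car2-GO,W:wait | queues: N=0 E=1 S=2 W=0
Step 3 [NS]: N:empty,E:wait,S:car4-GO,W:wait | queues: N=0 E=1 S=1 W=0
Step 4 [NS]: N:empty,E:wait,S:car5-GO,W:wait | queues: N=0 E=1 S=0 W=0
Step 5 [EW]: N:wait,E:car3-GO,S:wait,W:empty | queues: N=0 E=0 S=0 W=0

N: empty
E: empty
S: empty
W: empty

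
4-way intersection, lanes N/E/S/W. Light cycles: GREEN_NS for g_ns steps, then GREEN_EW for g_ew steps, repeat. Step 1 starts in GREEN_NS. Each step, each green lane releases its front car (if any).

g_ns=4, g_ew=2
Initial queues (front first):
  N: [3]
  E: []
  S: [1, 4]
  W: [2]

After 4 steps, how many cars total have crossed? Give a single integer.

Step 1 [NS]: N:car3-GO,E:wait,S:car1-GO,W:wait | queues: N=0 E=0 S=1 W=1
Step 2 [NS]: N:empty,E:wait,S:car4-GO,W:wait | queues: N=0 E=0 S=0 W=1
Step 3 [NS]: N:empty,E:wait,S:empty,W:wait | queues: N=0 E=0 S=0 W=1
Step 4 [NS]: N:empty,E:wait,S:empty,W:wait | queues: N=0 E=0 S=0 W=1
Cars crossed by step 4: 3

Answer: 3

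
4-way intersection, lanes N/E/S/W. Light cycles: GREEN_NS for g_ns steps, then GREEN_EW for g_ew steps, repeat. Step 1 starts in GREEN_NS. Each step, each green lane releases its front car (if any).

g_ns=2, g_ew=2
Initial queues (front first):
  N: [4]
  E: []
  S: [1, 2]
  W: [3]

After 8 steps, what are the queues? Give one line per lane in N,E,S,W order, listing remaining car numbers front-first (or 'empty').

Step 1 [NS]: N:car4-GO,E:wait,S:car1-GO,W:wait | queues: N=0 E=0 S=1 W=1
Step 2 [NS]: N:empty,E:wait,S:car2-GO,W:wait | queues: N=0 E=0 S=0 W=1
Step 3 [EW]: N:wait,E:empty,S:wait,W:car3-GO | queues: N=0 E=0 S=0 W=0

N: empty
E: empty
S: empty
W: empty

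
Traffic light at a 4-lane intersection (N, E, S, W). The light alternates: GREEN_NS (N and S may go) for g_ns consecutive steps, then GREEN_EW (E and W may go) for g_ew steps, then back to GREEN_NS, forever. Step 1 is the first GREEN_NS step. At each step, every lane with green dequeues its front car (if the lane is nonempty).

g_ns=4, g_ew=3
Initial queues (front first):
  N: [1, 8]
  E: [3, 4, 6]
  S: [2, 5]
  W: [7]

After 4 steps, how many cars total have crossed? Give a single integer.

Step 1 [NS]: N:car1-GO,E:wait,S:car2-GO,W:wait | queues: N=1 E=3 S=1 W=1
Step 2 [NS]: N:car8-GO,E:wait,S:car5-GO,W:wait | queues: N=0 E=3 S=0 W=1
Step 3 [NS]: N:empty,E:wait,S:empty,W:wait | queues: N=0 E=3 S=0 W=1
Step 4 [NS]: N:empty,E:wait,S:empty,W:wait | queues: N=0 E=3 S=0 W=1
Cars crossed by step 4: 4

Answer: 4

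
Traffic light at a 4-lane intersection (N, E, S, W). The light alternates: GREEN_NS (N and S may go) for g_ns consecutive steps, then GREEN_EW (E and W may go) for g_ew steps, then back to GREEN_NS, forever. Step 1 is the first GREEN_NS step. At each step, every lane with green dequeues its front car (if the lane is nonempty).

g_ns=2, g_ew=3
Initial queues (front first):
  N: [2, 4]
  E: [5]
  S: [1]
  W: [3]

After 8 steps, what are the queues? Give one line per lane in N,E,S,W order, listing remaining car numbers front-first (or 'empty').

Step 1 [NS]: N:car2-GO,E:wait,S:car1-GO,W:wait | queues: N=1 E=1 S=0 W=1
Step 2 [NS]: N:car4-GO,E:wait,S:empty,W:wait | queues: N=0 E=1 S=0 W=1
Step 3 [EW]: N:wait,E:car5-GO,S:wait,W:car3-GO | queues: N=0 E=0 S=0 W=0

N: empty
E: empty
S: empty
W: empty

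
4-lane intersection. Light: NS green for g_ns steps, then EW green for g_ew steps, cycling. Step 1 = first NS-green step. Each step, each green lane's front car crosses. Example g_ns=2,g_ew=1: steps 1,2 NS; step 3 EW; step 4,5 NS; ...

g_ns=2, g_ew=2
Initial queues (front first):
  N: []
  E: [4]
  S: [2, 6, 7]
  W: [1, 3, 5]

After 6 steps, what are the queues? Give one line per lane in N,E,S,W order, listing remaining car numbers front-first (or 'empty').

Step 1 [NS]: N:empty,E:wait,S:car2-GO,W:wait | queues: N=0 E=1 S=2 W=3
Step 2 [NS]: N:empty,E:wait,S:car6-GO,W:wait | queues: N=0 E=1 S=1 W=3
Step 3 [EW]: N:wait,E:car4-GO,S:wait,W:car1-GO | queues: N=0 E=0 S=1 W=2
Step 4 [EW]: N:wait,E:empty,S:wait,W:car3-GO | queues: N=0 E=0 S=1 W=1
Step 5 [NS]: N:empty,E:wait,S:car7-GO,W:wait | queues: N=0 E=0 S=0 W=1
Step 6 [NS]: N:empty,E:wait,S:empty,W:wait | queues: N=0 E=0 S=0 W=1

N: empty
E: empty
S: empty
W: 5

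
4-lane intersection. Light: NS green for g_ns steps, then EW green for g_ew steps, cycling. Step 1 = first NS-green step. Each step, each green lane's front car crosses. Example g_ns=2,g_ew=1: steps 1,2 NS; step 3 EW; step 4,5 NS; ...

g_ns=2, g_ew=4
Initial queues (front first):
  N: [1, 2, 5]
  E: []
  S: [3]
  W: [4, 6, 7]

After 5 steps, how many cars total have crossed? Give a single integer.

Answer: 6

Derivation:
Step 1 [NS]: N:car1-GO,E:wait,S:car3-GO,W:wait | queues: N=2 E=0 S=0 W=3
Step 2 [NS]: N:car2-GO,E:wait,S:empty,W:wait | queues: N=1 E=0 S=0 W=3
Step 3 [EW]: N:wait,E:empty,S:wait,W:car4-GO | queues: N=1 E=0 S=0 W=2
Step 4 [EW]: N:wait,E:empty,S:wait,W:car6-GO | queues: N=1 E=0 S=0 W=1
Step 5 [EW]: N:wait,E:empty,S:wait,W:car7-GO | queues: N=1 E=0 S=0 W=0
Cars crossed by step 5: 6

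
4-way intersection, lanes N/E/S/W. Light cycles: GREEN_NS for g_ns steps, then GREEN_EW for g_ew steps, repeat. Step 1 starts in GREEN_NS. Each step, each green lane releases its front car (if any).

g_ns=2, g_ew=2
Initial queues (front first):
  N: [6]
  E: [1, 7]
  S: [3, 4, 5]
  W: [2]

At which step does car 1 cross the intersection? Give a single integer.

Step 1 [NS]: N:car6-GO,E:wait,S:car3-GO,W:wait | queues: N=0 E=2 S=2 W=1
Step 2 [NS]: N:empty,E:wait,S:car4-GO,W:wait | queues: N=0 E=2 S=1 W=1
Step 3 [EW]: N:wait,E:car1-GO,S:wait,W:car2-GO | queues: N=0 E=1 S=1 W=0
Step 4 [EW]: N:wait,E:car7-GO,S:wait,W:empty | queues: N=0 E=0 S=1 W=0
Step 5 [NS]: N:empty,E:wait,S:car5-GO,W:wait | queues: N=0 E=0 S=0 W=0
Car 1 crosses at step 3

3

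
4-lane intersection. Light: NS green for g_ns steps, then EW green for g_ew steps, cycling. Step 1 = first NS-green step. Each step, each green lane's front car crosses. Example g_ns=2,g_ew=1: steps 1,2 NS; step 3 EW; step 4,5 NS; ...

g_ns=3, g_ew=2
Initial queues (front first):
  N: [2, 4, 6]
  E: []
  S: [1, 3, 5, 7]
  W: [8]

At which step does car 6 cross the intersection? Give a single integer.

Step 1 [NS]: N:car2-GO,E:wait,S:car1-GO,W:wait | queues: N=2 E=0 S=3 W=1
Step 2 [NS]: N:car4-GO,E:wait,S:car3-GO,W:wait | queues: N=1 E=0 S=2 W=1
Step 3 [NS]: N:car6-GO,E:wait,S:car5-GO,W:wait | queues: N=0 E=0 S=1 W=1
Step 4 [EW]: N:wait,E:empty,S:wait,W:car8-GO | queues: N=0 E=0 S=1 W=0
Step 5 [EW]: N:wait,E:empty,S:wait,W:empty | queues: N=0 E=0 S=1 W=0
Step 6 [NS]: N:empty,E:wait,S:car7-GO,W:wait | queues: N=0 E=0 S=0 W=0
Car 6 crosses at step 3

3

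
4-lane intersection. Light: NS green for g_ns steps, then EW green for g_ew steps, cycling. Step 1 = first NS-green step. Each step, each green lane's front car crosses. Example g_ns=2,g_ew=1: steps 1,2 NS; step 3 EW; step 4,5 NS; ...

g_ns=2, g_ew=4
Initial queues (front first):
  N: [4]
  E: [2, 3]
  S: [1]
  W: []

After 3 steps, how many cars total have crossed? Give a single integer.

Step 1 [NS]: N:car4-GO,E:wait,S:car1-GO,W:wait | queues: N=0 E=2 S=0 W=0
Step 2 [NS]: N:empty,E:wait,S:empty,W:wait | queues: N=0 E=2 S=0 W=0
Step 3 [EW]: N:wait,E:car2-GO,S:wait,W:empty | queues: N=0 E=1 S=0 W=0
Cars crossed by step 3: 3

Answer: 3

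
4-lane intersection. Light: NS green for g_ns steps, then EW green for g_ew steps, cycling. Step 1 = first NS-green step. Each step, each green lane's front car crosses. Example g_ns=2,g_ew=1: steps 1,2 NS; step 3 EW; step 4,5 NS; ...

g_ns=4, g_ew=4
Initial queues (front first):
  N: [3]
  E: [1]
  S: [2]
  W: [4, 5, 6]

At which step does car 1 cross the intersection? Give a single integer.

Step 1 [NS]: N:car3-GO,E:wait,S:car2-GO,W:wait | queues: N=0 E=1 S=0 W=3
Step 2 [NS]: N:empty,E:wait,S:empty,W:wait | queues: N=0 E=1 S=0 W=3
Step 3 [NS]: N:empty,E:wait,S:empty,W:wait | queues: N=0 E=1 S=0 W=3
Step 4 [NS]: N:empty,E:wait,S:empty,W:wait | queues: N=0 E=1 S=0 W=3
Step 5 [EW]: N:wait,E:car1-GO,S:wait,W:car4-GO | queues: N=0 E=0 S=0 W=2
Step 6 [EW]: N:wait,E:empty,S:wait,W:car5-GO | queues: N=0 E=0 S=0 W=1
Step 7 [EW]: N:wait,E:empty,S:wait,W:car6-GO | queues: N=0 E=0 S=0 W=0
Car 1 crosses at step 5

5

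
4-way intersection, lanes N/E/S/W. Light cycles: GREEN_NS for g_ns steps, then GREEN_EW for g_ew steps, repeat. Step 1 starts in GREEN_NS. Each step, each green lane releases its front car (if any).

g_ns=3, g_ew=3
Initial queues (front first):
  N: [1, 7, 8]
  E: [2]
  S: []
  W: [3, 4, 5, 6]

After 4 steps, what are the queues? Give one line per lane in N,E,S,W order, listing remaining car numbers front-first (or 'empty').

Step 1 [NS]: N:car1-GO,E:wait,S:empty,W:wait | queues: N=2 E=1 S=0 W=4
Step 2 [NS]: N:car7-GO,E:wait,S:empty,W:wait | queues: N=1 E=1 S=0 W=4
Step 3 [NS]: N:car8-GO,E:wait,S:empty,W:wait | queues: N=0 E=1 S=0 W=4
Step 4 [EW]: N:wait,E:car2-GO,S:wait,W:car3-GO | queues: N=0 E=0 S=0 W=3

N: empty
E: empty
S: empty
W: 4 5 6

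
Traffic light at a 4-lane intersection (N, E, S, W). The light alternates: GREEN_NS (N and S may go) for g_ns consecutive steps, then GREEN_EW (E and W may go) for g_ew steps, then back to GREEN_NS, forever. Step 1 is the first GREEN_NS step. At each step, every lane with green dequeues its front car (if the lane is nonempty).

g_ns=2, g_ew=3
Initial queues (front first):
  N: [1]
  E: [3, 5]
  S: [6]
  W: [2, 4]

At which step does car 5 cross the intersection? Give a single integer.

Step 1 [NS]: N:car1-GO,E:wait,S:car6-GO,W:wait | queues: N=0 E=2 S=0 W=2
Step 2 [NS]: N:empty,E:wait,S:empty,W:wait | queues: N=0 E=2 S=0 W=2
Step 3 [EW]: N:wait,E:car3-GO,S:wait,W:car2-GO | queues: N=0 E=1 S=0 W=1
Step 4 [EW]: N:wait,E:car5-GO,S:wait,W:car4-GO | queues: N=0 E=0 S=0 W=0
Car 5 crosses at step 4

4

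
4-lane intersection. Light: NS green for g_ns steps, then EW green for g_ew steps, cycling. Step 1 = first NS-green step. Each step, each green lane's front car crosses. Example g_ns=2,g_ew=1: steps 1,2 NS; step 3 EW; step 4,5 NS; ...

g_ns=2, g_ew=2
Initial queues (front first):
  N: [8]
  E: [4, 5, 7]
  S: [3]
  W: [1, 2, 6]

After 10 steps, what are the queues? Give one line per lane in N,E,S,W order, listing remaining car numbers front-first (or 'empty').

Step 1 [NS]: N:car8-GO,E:wait,S:car3-GO,W:wait | queues: N=0 E=3 S=0 W=3
Step 2 [NS]: N:empty,E:wait,S:empty,W:wait | queues: N=0 E=3 S=0 W=3
Step 3 [EW]: N:wait,E:car4-GO,S:wait,W:car1-GO | queues: N=0 E=2 S=0 W=2
Step 4 [EW]: N:wait,E:car5-GO,S:wait,W:car2-GO | queues: N=0 E=1 S=0 W=1
Step 5 [NS]: N:empty,E:wait,S:empty,W:wait | queues: N=0 E=1 S=0 W=1
Step 6 [NS]: N:empty,E:wait,S:empty,W:wait | queues: N=0 E=1 S=0 W=1
Step 7 [EW]: N:wait,E:car7-GO,S:wait,W:car6-GO | queues: N=0 E=0 S=0 W=0

N: empty
E: empty
S: empty
W: empty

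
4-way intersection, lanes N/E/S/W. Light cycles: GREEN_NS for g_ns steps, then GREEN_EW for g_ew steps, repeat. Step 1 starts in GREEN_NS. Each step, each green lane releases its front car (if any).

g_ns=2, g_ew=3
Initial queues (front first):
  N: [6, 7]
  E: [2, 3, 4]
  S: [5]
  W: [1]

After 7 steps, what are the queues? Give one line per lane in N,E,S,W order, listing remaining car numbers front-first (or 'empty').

Step 1 [NS]: N:car6-GO,E:wait,S:car5-GO,W:wait | queues: N=1 E=3 S=0 W=1
Step 2 [NS]: N:car7-GO,E:wait,S:empty,W:wait | queues: N=0 E=3 S=0 W=1
Step 3 [EW]: N:wait,E:car2-GO,S:wait,W:car1-GO | queues: N=0 E=2 S=0 W=0
Step 4 [EW]: N:wait,E:car3-GO,S:wait,W:empty | queues: N=0 E=1 S=0 W=0
Step 5 [EW]: N:wait,E:car4-GO,S:wait,W:empty | queues: N=0 E=0 S=0 W=0

N: empty
E: empty
S: empty
W: empty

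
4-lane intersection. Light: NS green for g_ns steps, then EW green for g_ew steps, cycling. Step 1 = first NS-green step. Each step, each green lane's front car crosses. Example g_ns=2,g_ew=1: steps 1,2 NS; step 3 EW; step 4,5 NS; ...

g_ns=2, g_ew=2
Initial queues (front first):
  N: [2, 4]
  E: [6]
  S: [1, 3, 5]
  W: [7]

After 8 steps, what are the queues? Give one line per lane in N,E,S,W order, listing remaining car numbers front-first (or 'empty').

Step 1 [NS]: N:car2-GO,E:wait,S:car1-GO,W:wait | queues: N=1 E=1 S=2 W=1
Step 2 [NS]: N:car4-GO,E:wait,S:car3-GO,W:wait | queues: N=0 E=1 S=1 W=1
Step 3 [EW]: N:wait,E:car6-GO,S:wait,W:car7-GO | queues: N=0 E=0 S=1 W=0
Step 4 [EW]: N:wait,E:empty,S:wait,W:empty | queues: N=0 E=0 S=1 W=0
Step 5 [NS]: N:empty,E:wait,S:car5-GO,W:wait | queues: N=0 E=0 S=0 W=0

N: empty
E: empty
S: empty
W: empty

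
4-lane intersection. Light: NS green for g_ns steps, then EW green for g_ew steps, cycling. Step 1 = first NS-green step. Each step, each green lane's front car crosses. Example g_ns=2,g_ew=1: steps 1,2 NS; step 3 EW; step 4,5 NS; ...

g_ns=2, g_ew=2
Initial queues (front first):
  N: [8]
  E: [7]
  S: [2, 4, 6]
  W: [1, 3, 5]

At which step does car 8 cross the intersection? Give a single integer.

Step 1 [NS]: N:car8-GO,E:wait,S:car2-GO,W:wait | queues: N=0 E=1 S=2 W=3
Step 2 [NS]: N:empty,E:wait,S:car4-GO,W:wait | queues: N=0 E=1 S=1 W=3
Step 3 [EW]: N:wait,E:car7-GO,S:wait,W:car1-GO | queues: N=0 E=0 S=1 W=2
Step 4 [EW]: N:wait,E:empty,S:wait,W:car3-GO | queues: N=0 E=0 S=1 W=1
Step 5 [NS]: N:empty,E:wait,S:car6-GO,W:wait | queues: N=0 E=0 S=0 W=1
Step 6 [NS]: N:empty,E:wait,S:empty,W:wait | queues: N=0 E=0 S=0 W=1
Step 7 [EW]: N:wait,E:empty,S:wait,W:car5-GO | queues: N=0 E=0 S=0 W=0
Car 8 crosses at step 1

1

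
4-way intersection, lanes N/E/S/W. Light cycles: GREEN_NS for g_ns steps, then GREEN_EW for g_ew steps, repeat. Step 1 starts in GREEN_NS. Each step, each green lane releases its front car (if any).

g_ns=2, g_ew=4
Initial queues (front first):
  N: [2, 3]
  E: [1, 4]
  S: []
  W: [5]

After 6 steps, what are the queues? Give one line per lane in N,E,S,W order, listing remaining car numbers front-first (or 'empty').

Step 1 [NS]: N:car2-GO,E:wait,S:empty,W:wait | queues: N=1 E=2 S=0 W=1
Step 2 [NS]: N:car3-GO,E:wait,S:empty,W:wait | queues: N=0 E=2 S=0 W=1
Step 3 [EW]: N:wait,E:car1-GO,S:wait,W:car5-GO | queues: N=0 E=1 S=0 W=0
Step 4 [EW]: N:wait,E:car4-GO,S:wait,W:empty | queues: N=0 E=0 S=0 W=0

N: empty
E: empty
S: empty
W: empty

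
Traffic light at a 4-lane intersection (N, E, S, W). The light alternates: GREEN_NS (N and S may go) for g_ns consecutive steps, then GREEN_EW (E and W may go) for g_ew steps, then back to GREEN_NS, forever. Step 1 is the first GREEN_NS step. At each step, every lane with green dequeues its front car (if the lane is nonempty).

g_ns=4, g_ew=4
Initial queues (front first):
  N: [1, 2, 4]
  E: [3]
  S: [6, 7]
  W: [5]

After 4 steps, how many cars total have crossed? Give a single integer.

Answer: 5

Derivation:
Step 1 [NS]: N:car1-GO,E:wait,S:car6-GO,W:wait | queues: N=2 E=1 S=1 W=1
Step 2 [NS]: N:car2-GO,E:wait,S:car7-GO,W:wait | queues: N=1 E=1 S=0 W=1
Step 3 [NS]: N:car4-GO,E:wait,S:empty,W:wait | queues: N=0 E=1 S=0 W=1
Step 4 [NS]: N:empty,E:wait,S:empty,W:wait | queues: N=0 E=1 S=0 W=1
Cars crossed by step 4: 5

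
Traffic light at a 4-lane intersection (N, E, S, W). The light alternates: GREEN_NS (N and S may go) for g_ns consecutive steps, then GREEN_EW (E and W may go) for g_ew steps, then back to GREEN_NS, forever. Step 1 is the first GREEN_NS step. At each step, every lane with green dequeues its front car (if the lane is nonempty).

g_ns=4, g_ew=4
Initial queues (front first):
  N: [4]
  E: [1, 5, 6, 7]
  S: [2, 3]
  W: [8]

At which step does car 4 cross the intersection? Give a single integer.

Step 1 [NS]: N:car4-GO,E:wait,S:car2-GO,W:wait | queues: N=0 E=4 S=1 W=1
Step 2 [NS]: N:empty,E:wait,S:car3-GO,W:wait | queues: N=0 E=4 S=0 W=1
Step 3 [NS]: N:empty,E:wait,S:empty,W:wait | queues: N=0 E=4 S=0 W=1
Step 4 [NS]: N:empty,E:wait,S:empty,W:wait | queues: N=0 E=4 S=0 W=1
Step 5 [EW]: N:wait,E:car1-GO,S:wait,W:car8-GO | queues: N=0 E=3 S=0 W=0
Step 6 [EW]: N:wait,E:car5-GO,S:wait,W:empty | queues: N=0 E=2 S=0 W=0
Step 7 [EW]: N:wait,E:car6-GO,S:wait,W:empty | queues: N=0 E=1 S=0 W=0
Step 8 [EW]: N:wait,E:car7-GO,S:wait,W:empty | queues: N=0 E=0 S=0 W=0
Car 4 crosses at step 1

1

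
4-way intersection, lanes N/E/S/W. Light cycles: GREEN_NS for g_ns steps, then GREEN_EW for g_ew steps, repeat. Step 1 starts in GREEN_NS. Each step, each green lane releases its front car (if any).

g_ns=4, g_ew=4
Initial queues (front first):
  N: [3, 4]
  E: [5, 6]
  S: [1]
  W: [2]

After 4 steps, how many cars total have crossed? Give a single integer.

Answer: 3

Derivation:
Step 1 [NS]: N:car3-GO,E:wait,S:car1-GO,W:wait | queues: N=1 E=2 S=0 W=1
Step 2 [NS]: N:car4-GO,E:wait,S:empty,W:wait | queues: N=0 E=2 S=0 W=1
Step 3 [NS]: N:empty,E:wait,S:empty,W:wait | queues: N=0 E=2 S=0 W=1
Step 4 [NS]: N:empty,E:wait,S:empty,W:wait | queues: N=0 E=2 S=0 W=1
Cars crossed by step 4: 3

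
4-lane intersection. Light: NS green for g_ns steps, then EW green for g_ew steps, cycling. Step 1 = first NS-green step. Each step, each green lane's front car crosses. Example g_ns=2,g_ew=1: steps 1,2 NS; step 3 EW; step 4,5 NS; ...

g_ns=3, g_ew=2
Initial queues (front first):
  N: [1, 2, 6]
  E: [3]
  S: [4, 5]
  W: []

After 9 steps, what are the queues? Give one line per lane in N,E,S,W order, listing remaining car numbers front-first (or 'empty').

Step 1 [NS]: N:car1-GO,E:wait,S:car4-GO,W:wait | queues: N=2 E=1 S=1 W=0
Step 2 [NS]: N:car2-GO,E:wait,S:car5-GO,W:wait | queues: N=1 E=1 S=0 W=0
Step 3 [NS]: N:car6-GO,E:wait,S:empty,W:wait | queues: N=0 E=1 S=0 W=0
Step 4 [EW]: N:wait,E:car3-GO,S:wait,W:empty | queues: N=0 E=0 S=0 W=0

N: empty
E: empty
S: empty
W: empty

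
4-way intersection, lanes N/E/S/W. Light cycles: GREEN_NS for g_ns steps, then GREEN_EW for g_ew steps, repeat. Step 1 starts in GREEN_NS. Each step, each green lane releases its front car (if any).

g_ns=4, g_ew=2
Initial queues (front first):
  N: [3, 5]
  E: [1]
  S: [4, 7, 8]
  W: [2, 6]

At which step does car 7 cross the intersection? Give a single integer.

Step 1 [NS]: N:car3-GO,E:wait,S:car4-GO,W:wait | queues: N=1 E=1 S=2 W=2
Step 2 [NS]: N:car5-GO,E:wait,S:car7-GO,W:wait | queues: N=0 E=1 S=1 W=2
Step 3 [NS]: N:empty,E:wait,S:car8-GO,W:wait | queues: N=0 E=1 S=0 W=2
Step 4 [NS]: N:empty,E:wait,S:empty,W:wait | queues: N=0 E=1 S=0 W=2
Step 5 [EW]: N:wait,E:car1-GO,S:wait,W:car2-GO | queues: N=0 E=0 S=0 W=1
Step 6 [EW]: N:wait,E:empty,S:wait,W:car6-GO | queues: N=0 E=0 S=0 W=0
Car 7 crosses at step 2

2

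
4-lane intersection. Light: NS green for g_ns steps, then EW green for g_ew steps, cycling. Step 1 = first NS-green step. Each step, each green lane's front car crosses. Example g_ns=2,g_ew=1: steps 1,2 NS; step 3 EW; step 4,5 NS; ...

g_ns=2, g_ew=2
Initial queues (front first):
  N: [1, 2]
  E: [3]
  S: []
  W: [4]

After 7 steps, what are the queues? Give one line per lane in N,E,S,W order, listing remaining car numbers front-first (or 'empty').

Step 1 [NS]: N:car1-GO,E:wait,S:empty,W:wait | queues: N=1 E=1 S=0 W=1
Step 2 [NS]: N:car2-GO,E:wait,S:empty,W:wait | queues: N=0 E=1 S=0 W=1
Step 3 [EW]: N:wait,E:car3-GO,S:wait,W:car4-GO | queues: N=0 E=0 S=0 W=0

N: empty
E: empty
S: empty
W: empty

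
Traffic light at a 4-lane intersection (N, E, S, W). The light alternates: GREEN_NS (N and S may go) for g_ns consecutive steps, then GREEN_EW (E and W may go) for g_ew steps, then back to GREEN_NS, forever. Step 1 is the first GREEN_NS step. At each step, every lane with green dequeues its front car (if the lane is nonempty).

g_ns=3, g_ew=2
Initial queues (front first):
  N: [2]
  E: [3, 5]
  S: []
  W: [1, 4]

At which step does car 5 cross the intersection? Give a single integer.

Step 1 [NS]: N:car2-GO,E:wait,S:empty,W:wait | queues: N=0 E=2 S=0 W=2
Step 2 [NS]: N:empty,E:wait,S:empty,W:wait | queues: N=0 E=2 S=0 W=2
Step 3 [NS]: N:empty,E:wait,S:empty,W:wait | queues: N=0 E=2 S=0 W=2
Step 4 [EW]: N:wait,E:car3-GO,S:wait,W:car1-GO | queues: N=0 E=1 S=0 W=1
Step 5 [EW]: N:wait,E:car5-GO,S:wait,W:car4-GO | queues: N=0 E=0 S=0 W=0
Car 5 crosses at step 5

5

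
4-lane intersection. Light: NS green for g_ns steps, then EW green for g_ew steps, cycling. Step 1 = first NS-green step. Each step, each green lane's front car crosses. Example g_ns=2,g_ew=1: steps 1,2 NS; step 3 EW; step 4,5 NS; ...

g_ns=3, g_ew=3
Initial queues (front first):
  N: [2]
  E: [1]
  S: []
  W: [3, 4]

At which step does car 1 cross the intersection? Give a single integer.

Step 1 [NS]: N:car2-GO,E:wait,S:empty,W:wait | queues: N=0 E=1 S=0 W=2
Step 2 [NS]: N:empty,E:wait,S:empty,W:wait | queues: N=0 E=1 S=0 W=2
Step 3 [NS]: N:empty,E:wait,S:empty,W:wait | queues: N=0 E=1 S=0 W=2
Step 4 [EW]: N:wait,E:car1-GO,S:wait,W:car3-GO | queues: N=0 E=0 S=0 W=1
Step 5 [EW]: N:wait,E:empty,S:wait,W:car4-GO | queues: N=0 E=0 S=0 W=0
Car 1 crosses at step 4

4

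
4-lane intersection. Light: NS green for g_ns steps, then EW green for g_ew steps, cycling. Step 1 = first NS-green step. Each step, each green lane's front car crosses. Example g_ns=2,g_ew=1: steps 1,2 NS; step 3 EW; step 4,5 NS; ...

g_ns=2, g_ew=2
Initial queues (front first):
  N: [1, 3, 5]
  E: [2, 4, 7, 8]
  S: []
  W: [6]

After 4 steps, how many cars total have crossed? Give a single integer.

Step 1 [NS]: N:car1-GO,E:wait,S:empty,W:wait | queues: N=2 E=4 S=0 W=1
Step 2 [NS]: N:car3-GO,E:wait,S:empty,W:wait | queues: N=1 E=4 S=0 W=1
Step 3 [EW]: N:wait,E:car2-GO,S:wait,W:car6-GO | queues: N=1 E=3 S=0 W=0
Step 4 [EW]: N:wait,E:car4-GO,S:wait,W:empty | queues: N=1 E=2 S=0 W=0
Cars crossed by step 4: 5

Answer: 5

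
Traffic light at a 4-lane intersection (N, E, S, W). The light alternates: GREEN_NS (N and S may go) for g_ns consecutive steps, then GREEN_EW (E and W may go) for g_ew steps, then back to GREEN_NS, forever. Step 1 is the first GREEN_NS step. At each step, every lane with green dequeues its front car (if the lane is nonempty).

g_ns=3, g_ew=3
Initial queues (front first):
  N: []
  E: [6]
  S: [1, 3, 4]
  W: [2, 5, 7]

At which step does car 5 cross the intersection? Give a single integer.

Step 1 [NS]: N:empty,E:wait,S:car1-GO,W:wait | queues: N=0 E=1 S=2 W=3
Step 2 [NS]: N:empty,E:wait,S:car3-GO,W:wait | queues: N=0 E=1 S=1 W=3
Step 3 [NS]: N:empty,E:wait,S:car4-GO,W:wait | queues: N=0 E=1 S=0 W=3
Step 4 [EW]: N:wait,E:car6-GO,S:wait,W:car2-GO | queues: N=0 E=0 S=0 W=2
Step 5 [EW]: N:wait,E:empty,S:wait,W:car5-GO | queues: N=0 E=0 S=0 W=1
Step 6 [EW]: N:wait,E:empty,S:wait,W:car7-GO | queues: N=0 E=0 S=0 W=0
Car 5 crosses at step 5

5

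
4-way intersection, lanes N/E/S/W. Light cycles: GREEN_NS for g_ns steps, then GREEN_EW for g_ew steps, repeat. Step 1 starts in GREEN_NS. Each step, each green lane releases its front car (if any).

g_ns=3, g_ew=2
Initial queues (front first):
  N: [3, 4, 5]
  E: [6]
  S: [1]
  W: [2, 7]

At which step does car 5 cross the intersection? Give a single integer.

Step 1 [NS]: N:car3-GO,E:wait,S:car1-GO,W:wait | queues: N=2 E=1 S=0 W=2
Step 2 [NS]: N:car4-GO,E:wait,S:empty,W:wait | queues: N=1 E=1 S=0 W=2
Step 3 [NS]: N:car5-GO,E:wait,S:empty,W:wait | queues: N=0 E=1 S=0 W=2
Step 4 [EW]: N:wait,E:car6-GO,S:wait,W:car2-GO | queues: N=0 E=0 S=0 W=1
Step 5 [EW]: N:wait,E:empty,S:wait,W:car7-GO | queues: N=0 E=0 S=0 W=0
Car 5 crosses at step 3

3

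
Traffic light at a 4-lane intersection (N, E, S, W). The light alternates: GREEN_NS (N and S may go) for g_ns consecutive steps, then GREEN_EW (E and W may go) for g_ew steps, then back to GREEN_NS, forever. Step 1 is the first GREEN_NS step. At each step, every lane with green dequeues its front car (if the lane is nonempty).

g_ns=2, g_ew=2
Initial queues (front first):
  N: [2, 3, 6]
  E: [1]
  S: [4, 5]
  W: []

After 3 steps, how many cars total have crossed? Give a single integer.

Step 1 [NS]: N:car2-GO,E:wait,S:car4-GO,W:wait | queues: N=2 E=1 S=1 W=0
Step 2 [NS]: N:car3-GO,E:wait,S:car5-GO,W:wait | queues: N=1 E=1 S=0 W=0
Step 3 [EW]: N:wait,E:car1-GO,S:wait,W:empty | queues: N=1 E=0 S=0 W=0
Cars crossed by step 3: 5

Answer: 5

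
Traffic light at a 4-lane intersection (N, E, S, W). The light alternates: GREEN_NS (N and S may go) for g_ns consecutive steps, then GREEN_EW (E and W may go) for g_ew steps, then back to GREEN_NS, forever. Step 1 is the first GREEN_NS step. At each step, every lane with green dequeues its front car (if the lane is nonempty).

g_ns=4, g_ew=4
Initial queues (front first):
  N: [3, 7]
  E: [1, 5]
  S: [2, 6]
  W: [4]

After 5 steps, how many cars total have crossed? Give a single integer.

Answer: 6

Derivation:
Step 1 [NS]: N:car3-GO,E:wait,S:car2-GO,W:wait | queues: N=1 E=2 S=1 W=1
Step 2 [NS]: N:car7-GO,E:wait,S:car6-GO,W:wait | queues: N=0 E=2 S=0 W=1
Step 3 [NS]: N:empty,E:wait,S:empty,W:wait | queues: N=0 E=2 S=0 W=1
Step 4 [NS]: N:empty,E:wait,S:empty,W:wait | queues: N=0 E=2 S=0 W=1
Step 5 [EW]: N:wait,E:car1-GO,S:wait,W:car4-GO | queues: N=0 E=1 S=0 W=0
Cars crossed by step 5: 6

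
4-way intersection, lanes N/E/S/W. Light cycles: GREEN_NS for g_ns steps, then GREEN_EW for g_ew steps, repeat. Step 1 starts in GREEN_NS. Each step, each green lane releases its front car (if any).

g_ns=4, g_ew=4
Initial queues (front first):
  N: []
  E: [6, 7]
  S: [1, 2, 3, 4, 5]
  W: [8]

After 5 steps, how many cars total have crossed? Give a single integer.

Answer: 6

Derivation:
Step 1 [NS]: N:empty,E:wait,S:car1-GO,W:wait | queues: N=0 E=2 S=4 W=1
Step 2 [NS]: N:empty,E:wait,S:car2-GO,W:wait | queues: N=0 E=2 S=3 W=1
Step 3 [NS]: N:empty,E:wait,S:car3-GO,W:wait | queues: N=0 E=2 S=2 W=1
Step 4 [NS]: N:empty,E:wait,S:car4-GO,W:wait | queues: N=0 E=2 S=1 W=1
Step 5 [EW]: N:wait,E:car6-GO,S:wait,W:car8-GO | queues: N=0 E=1 S=1 W=0
Cars crossed by step 5: 6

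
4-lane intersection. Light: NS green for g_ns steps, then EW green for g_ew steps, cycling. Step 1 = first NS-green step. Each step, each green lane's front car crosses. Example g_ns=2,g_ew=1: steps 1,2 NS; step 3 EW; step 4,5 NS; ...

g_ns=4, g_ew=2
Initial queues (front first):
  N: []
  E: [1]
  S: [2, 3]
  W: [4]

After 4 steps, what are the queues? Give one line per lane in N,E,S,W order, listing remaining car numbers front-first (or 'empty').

Step 1 [NS]: N:empty,E:wait,S:car2-GO,W:wait | queues: N=0 E=1 S=1 W=1
Step 2 [NS]: N:empty,E:wait,S:car3-GO,W:wait | queues: N=0 E=1 S=0 W=1
Step 3 [NS]: N:empty,E:wait,S:empty,W:wait | queues: N=0 E=1 S=0 W=1
Step 4 [NS]: N:empty,E:wait,S:empty,W:wait | queues: N=0 E=1 S=0 W=1

N: empty
E: 1
S: empty
W: 4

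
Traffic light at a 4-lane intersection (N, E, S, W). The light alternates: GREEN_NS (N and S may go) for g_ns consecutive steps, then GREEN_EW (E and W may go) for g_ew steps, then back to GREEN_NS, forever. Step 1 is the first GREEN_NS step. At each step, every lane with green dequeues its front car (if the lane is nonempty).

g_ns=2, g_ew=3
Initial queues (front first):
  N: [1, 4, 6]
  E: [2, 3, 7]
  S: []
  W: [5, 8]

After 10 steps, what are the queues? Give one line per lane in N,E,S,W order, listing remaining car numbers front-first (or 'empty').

Step 1 [NS]: N:car1-GO,E:wait,S:empty,W:wait | queues: N=2 E=3 S=0 W=2
Step 2 [NS]: N:car4-GO,E:wait,S:empty,W:wait | queues: N=1 E=3 S=0 W=2
Step 3 [EW]: N:wait,E:car2-GO,S:wait,W:car5-GO | queues: N=1 E=2 S=0 W=1
Step 4 [EW]: N:wait,E:car3-GO,S:wait,W:car8-GO | queues: N=1 E=1 S=0 W=0
Step 5 [EW]: N:wait,E:car7-GO,S:wait,W:empty | queues: N=1 E=0 S=0 W=0
Step 6 [NS]: N:car6-GO,E:wait,S:empty,W:wait | queues: N=0 E=0 S=0 W=0

N: empty
E: empty
S: empty
W: empty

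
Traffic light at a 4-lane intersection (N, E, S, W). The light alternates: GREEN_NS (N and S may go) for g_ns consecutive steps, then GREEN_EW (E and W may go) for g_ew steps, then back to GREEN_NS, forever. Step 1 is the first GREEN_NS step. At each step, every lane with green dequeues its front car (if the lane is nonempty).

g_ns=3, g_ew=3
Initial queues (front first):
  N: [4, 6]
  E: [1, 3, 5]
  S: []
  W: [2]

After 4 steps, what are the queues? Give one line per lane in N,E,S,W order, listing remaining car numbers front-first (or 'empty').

Step 1 [NS]: N:car4-GO,E:wait,S:empty,W:wait | queues: N=1 E=3 S=0 W=1
Step 2 [NS]: N:car6-GO,E:wait,S:empty,W:wait | queues: N=0 E=3 S=0 W=1
Step 3 [NS]: N:empty,E:wait,S:empty,W:wait | queues: N=0 E=3 S=0 W=1
Step 4 [EW]: N:wait,E:car1-GO,S:wait,W:car2-GO | queues: N=0 E=2 S=0 W=0

N: empty
E: 3 5
S: empty
W: empty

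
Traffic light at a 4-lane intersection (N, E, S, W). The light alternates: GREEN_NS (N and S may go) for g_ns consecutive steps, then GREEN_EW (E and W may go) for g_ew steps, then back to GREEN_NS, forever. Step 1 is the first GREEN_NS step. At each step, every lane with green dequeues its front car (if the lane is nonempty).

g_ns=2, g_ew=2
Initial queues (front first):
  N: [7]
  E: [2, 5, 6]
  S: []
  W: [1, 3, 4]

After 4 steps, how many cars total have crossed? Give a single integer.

Step 1 [NS]: N:car7-GO,E:wait,S:empty,W:wait | queues: N=0 E=3 S=0 W=3
Step 2 [NS]: N:empty,E:wait,S:empty,W:wait | queues: N=0 E=3 S=0 W=3
Step 3 [EW]: N:wait,E:car2-GO,S:wait,W:car1-GO | queues: N=0 E=2 S=0 W=2
Step 4 [EW]: N:wait,E:car5-GO,S:wait,W:car3-GO | queues: N=0 E=1 S=0 W=1
Cars crossed by step 4: 5

Answer: 5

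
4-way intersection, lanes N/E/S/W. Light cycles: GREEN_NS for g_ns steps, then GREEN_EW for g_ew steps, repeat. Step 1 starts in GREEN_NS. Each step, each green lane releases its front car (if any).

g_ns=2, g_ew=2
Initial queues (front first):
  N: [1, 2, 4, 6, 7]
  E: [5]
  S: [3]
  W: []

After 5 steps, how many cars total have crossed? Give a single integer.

Step 1 [NS]: N:car1-GO,E:wait,S:car3-GO,W:wait | queues: N=4 E=1 S=0 W=0
Step 2 [NS]: N:car2-GO,E:wait,S:empty,W:wait | queues: N=3 E=1 S=0 W=0
Step 3 [EW]: N:wait,E:car5-GO,S:wait,W:empty | queues: N=3 E=0 S=0 W=0
Step 4 [EW]: N:wait,E:empty,S:wait,W:empty | queues: N=3 E=0 S=0 W=0
Step 5 [NS]: N:car4-GO,E:wait,S:empty,W:wait | queues: N=2 E=0 S=0 W=0
Cars crossed by step 5: 5

Answer: 5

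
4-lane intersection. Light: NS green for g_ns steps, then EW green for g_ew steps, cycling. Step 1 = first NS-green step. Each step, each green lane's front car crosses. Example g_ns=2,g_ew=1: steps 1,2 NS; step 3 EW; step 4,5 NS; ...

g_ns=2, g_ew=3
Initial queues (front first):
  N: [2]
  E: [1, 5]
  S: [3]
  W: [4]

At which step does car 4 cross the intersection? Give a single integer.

Step 1 [NS]: N:car2-GO,E:wait,S:car3-GO,W:wait | queues: N=0 E=2 S=0 W=1
Step 2 [NS]: N:empty,E:wait,S:empty,W:wait | queues: N=0 E=2 S=0 W=1
Step 3 [EW]: N:wait,E:car1-GO,S:wait,W:car4-GO | queues: N=0 E=1 S=0 W=0
Step 4 [EW]: N:wait,E:car5-GO,S:wait,W:empty | queues: N=0 E=0 S=0 W=0
Car 4 crosses at step 3

3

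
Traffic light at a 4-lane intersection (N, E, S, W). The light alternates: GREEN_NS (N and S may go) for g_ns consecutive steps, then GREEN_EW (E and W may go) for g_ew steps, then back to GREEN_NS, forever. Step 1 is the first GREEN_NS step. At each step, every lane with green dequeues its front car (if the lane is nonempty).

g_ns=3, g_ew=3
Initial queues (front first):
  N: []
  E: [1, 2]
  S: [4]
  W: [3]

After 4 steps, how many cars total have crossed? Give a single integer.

Step 1 [NS]: N:empty,E:wait,S:car4-GO,W:wait | queues: N=0 E=2 S=0 W=1
Step 2 [NS]: N:empty,E:wait,S:empty,W:wait | queues: N=0 E=2 S=0 W=1
Step 3 [NS]: N:empty,E:wait,S:empty,W:wait | queues: N=0 E=2 S=0 W=1
Step 4 [EW]: N:wait,E:car1-GO,S:wait,W:car3-GO | queues: N=0 E=1 S=0 W=0
Cars crossed by step 4: 3

Answer: 3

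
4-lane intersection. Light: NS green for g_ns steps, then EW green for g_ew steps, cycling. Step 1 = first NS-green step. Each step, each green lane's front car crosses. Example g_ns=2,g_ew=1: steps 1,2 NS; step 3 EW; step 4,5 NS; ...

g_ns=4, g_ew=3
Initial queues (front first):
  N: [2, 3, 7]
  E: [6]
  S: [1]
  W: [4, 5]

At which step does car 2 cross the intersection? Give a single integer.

Step 1 [NS]: N:car2-GO,E:wait,S:car1-GO,W:wait | queues: N=2 E=1 S=0 W=2
Step 2 [NS]: N:car3-GO,E:wait,S:empty,W:wait | queues: N=1 E=1 S=0 W=2
Step 3 [NS]: N:car7-GO,E:wait,S:empty,W:wait | queues: N=0 E=1 S=0 W=2
Step 4 [NS]: N:empty,E:wait,S:empty,W:wait | queues: N=0 E=1 S=0 W=2
Step 5 [EW]: N:wait,E:car6-GO,S:wait,W:car4-GO | queues: N=0 E=0 S=0 W=1
Step 6 [EW]: N:wait,E:empty,S:wait,W:car5-GO | queues: N=0 E=0 S=0 W=0
Car 2 crosses at step 1

1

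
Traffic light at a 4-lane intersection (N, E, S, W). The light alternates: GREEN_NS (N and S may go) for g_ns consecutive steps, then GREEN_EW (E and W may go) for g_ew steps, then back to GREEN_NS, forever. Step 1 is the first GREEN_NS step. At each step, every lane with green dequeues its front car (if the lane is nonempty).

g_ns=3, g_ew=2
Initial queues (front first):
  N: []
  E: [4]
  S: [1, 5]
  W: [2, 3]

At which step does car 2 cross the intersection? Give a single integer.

Step 1 [NS]: N:empty,E:wait,S:car1-GO,W:wait | queues: N=0 E=1 S=1 W=2
Step 2 [NS]: N:empty,E:wait,S:car5-GO,W:wait | queues: N=0 E=1 S=0 W=2
Step 3 [NS]: N:empty,E:wait,S:empty,W:wait | queues: N=0 E=1 S=0 W=2
Step 4 [EW]: N:wait,E:car4-GO,S:wait,W:car2-GO | queues: N=0 E=0 S=0 W=1
Step 5 [EW]: N:wait,E:empty,S:wait,W:car3-GO | queues: N=0 E=0 S=0 W=0
Car 2 crosses at step 4

4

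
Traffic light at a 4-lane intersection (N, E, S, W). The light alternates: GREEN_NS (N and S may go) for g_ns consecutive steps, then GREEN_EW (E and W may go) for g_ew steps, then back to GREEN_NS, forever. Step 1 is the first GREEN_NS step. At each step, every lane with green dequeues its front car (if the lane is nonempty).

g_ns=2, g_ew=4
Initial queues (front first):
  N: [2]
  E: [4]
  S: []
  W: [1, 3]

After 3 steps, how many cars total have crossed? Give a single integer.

Answer: 3

Derivation:
Step 1 [NS]: N:car2-GO,E:wait,S:empty,W:wait | queues: N=0 E=1 S=0 W=2
Step 2 [NS]: N:empty,E:wait,S:empty,W:wait | queues: N=0 E=1 S=0 W=2
Step 3 [EW]: N:wait,E:car4-GO,S:wait,W:car1-GO | queues: N=0 E=0 S=0 W=1
Cars crossed by step 3: 3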